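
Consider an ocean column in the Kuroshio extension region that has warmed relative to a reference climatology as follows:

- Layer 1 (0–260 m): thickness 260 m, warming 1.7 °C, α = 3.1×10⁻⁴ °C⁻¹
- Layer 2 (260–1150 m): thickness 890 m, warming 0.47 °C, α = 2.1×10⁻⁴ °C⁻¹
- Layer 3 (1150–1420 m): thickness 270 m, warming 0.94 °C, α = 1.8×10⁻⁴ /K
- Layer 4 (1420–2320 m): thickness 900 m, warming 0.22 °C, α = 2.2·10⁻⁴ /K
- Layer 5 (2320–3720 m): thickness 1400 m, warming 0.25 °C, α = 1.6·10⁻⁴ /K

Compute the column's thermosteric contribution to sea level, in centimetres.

Δh = 37.0 cm

1.7 × 260 × 3.1×10⁻⁴ = 0.13702 m
2.1×10⁻⁴ × 890 × 0.47 = 0.087843 m
270 × 0.94 × 1.8×10⁻⁴ = 0.045684 m
1420–2320 m: 2.2×10⁻⁴ × 900 × 0.22 = 0.04356 m
2320–3720 m: 1400 × 0.25 × 1.6×10⁻⁴ = 0.05600 m
Δh = 0.13702 + 0.087843 + 0.045684 + 0.04356 + 0.05600 = 0.370107 m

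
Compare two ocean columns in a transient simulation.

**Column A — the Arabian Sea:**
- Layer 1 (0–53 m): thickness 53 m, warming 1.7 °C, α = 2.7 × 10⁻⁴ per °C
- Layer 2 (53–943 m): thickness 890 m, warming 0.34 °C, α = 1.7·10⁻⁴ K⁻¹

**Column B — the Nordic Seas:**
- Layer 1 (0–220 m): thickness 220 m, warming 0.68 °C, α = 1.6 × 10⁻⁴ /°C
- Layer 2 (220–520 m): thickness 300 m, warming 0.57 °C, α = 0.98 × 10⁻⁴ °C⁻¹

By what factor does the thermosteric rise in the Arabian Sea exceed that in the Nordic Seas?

A 1.7 × 53 × 2.7×10⁻⁴ = 0.024327 m
A 53–943 m: 0.34 × 890 × 1.7×10⁻⁴ = 0.051442 m
A total: 0.075769 m
B Layer 1: 1.6×10⁻⁴ × 0.68 × 220 = 0.023936 m
B 220–520 m: 0.57 × 300 × 0.98×10⁻⁴ = 0.016758 m
B total: 0.040694 m
Ratio: 0.075769 / 0.040694 ≈ 1.862

a factor of 1.9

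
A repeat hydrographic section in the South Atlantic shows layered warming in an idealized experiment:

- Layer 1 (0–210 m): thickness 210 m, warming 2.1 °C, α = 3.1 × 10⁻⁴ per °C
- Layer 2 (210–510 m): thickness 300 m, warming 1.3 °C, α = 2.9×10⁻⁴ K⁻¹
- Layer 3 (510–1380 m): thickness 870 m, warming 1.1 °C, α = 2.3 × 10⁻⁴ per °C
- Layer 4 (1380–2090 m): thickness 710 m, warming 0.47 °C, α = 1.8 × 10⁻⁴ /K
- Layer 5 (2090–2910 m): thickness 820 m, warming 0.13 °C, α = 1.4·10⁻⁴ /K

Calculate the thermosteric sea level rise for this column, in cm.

Layer 1: 3.1×10⁻⁴ × 2.1 × 210 = 0.13671 m
Layer 2: 2.9×10⁻⁴ × 1.3 × 300 = 0.11310 m
510–1380 m: 2.3×10⁻⁴ × 1.1 × 870 = 0.22011 m
Layer 4: 0.47 × 710 × 1.8×10⁻⁴ = 0.060066 m
2090–2910 m: 0.13 × 1.4×10⁻⁴ × 820 = 0.014924 m
Δh = 0.13671 + 0.11310 + 0.22011 + 0.060066 + 0.014924 = 0.54491 m

Δh = 54 cm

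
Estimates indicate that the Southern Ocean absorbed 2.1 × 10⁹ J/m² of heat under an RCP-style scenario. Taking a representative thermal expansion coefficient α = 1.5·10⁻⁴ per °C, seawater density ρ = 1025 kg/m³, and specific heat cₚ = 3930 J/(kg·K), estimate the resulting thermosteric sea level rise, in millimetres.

about 78 mm

Δh = αQ/(ρcₚ) = 1.5×10⁻⁴ × 2.1×10⁹ / (1025 × 3930) ≈ 0.078198 m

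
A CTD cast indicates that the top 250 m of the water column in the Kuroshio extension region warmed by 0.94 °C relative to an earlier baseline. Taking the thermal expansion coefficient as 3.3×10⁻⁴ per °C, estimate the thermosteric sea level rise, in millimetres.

Δh = 77.6 mm

Δh = αΔT·H = 3.3×10⁻⁴ × 0.94 × 250 = 0.07755 m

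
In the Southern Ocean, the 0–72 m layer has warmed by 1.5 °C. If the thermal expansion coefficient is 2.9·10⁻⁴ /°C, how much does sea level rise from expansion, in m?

Δh = αΔT·H = 2.9×10⁻⁴ × 1.5 × 72 = 0.03132 m

0.031 m of thermosteric rise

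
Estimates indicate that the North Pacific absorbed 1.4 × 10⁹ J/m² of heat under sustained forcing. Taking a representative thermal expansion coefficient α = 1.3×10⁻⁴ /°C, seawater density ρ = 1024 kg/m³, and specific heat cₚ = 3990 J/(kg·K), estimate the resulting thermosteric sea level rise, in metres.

0.045 m

Δh = αQ/(ρcₚ) = 1.3×10⁻⁴ × 1.4×10⁹ / (1024 × 3990) ≈ 0.044545 m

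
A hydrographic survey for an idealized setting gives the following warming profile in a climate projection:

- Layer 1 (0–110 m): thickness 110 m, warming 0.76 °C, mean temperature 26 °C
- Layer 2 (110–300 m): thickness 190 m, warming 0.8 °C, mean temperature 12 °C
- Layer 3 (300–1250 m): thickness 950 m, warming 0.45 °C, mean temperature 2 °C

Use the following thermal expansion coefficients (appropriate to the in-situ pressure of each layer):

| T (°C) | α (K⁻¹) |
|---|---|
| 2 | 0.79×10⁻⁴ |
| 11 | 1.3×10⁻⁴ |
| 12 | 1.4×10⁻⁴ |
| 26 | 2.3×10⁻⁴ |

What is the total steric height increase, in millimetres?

Layer 1 at 26 °C → α = 2.3×10⁻⁴ K⁻¹
Layer 2 at 12 °C → α = 1.4×10⁻⁴ K⁻¹
Layer 3 at 2 °C → α = 0.79×10⁻⁴ K⁻¹
0–110 m: 110 × 0.76 × 2.3×10⁻⁴ = 0.019228 m
1.4×10⁻⁴ × 0.8 × 190 = 0.02128 m
0.45 × 950 × 0.79×10⁻⁴ = 0.0337725 m
Δh = 0.019228 + 0.02128 + 0.0337725 = 0.0742805 m ≈ 74.3 mm

Δh ≈ 74.3 mm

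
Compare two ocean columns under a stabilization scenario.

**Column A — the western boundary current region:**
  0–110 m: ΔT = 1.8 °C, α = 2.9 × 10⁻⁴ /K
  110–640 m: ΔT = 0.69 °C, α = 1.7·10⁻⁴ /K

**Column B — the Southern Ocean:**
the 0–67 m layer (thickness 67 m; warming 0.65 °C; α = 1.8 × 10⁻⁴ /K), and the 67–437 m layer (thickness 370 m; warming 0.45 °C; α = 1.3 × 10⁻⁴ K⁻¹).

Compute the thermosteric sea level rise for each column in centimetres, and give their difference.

Δh_A ≈ 12 cm, Δh_B ≈ 2.9 cm; difference ≈ 9.0 cm

A Layer 1: 1.8 × 2.9×10⁻⁴ × 110 = 0.05742 m
A 530 × 0.69 × 1.7×10⁻⁴ = 0.062169 m
A total: 0.119589 m
B 67 × 1.8×10⁻⁴ × 0.65 = 0.007839 m
B Layer 2: 1.3×10⁻⁴ × 370 × 0.45 = 0.021645 m
B total: 0.029484 m
Difference: 0.119589 − 0.029484 = 0.090105 m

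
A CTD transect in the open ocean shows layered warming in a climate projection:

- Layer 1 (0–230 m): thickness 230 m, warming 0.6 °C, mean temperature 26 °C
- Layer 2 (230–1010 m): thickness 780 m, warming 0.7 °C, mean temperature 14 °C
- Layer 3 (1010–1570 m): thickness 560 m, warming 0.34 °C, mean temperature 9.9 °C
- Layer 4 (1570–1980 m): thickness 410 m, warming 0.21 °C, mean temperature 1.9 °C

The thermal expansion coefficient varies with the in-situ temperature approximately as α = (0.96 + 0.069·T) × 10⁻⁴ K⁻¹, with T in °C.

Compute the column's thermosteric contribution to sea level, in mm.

184 mm of thermosteric rise

Layer 1: α = (0.96 + 0.069×26)×10⁻⁴ = 2.754×10⁻⁴ K⁻¹
Layer 2: α = (0.96 + 0.069×14)×10⁻⁴ = 1.926×10⁻⁴ K⁻¹
Layer 3: α = (0.96 + 0.069×9.9)×10⁻⁴ = 1.6431×10⁻⁴ K⁻¹
Layer 4: α = (0.96 + 0.069×1.9)×10⁻⁴ = 1.0911×10⁻⁴ K⁻¹
2.754×10⁻⁴ × 0.6 × 230 = 0.0380052 m
Layer 2: 780 × 0.7 × 1.926×10⁻⁴ = 0.1051596 m
560 × 0.34 × 1.6431×10⁻⁴ = 0.031284624 m
Layer 4: 0.21 × 1.0911×10⁻⁴ × 410 = 0.009394371 m
Δh = 0.0380052 + 0.1051596 + 0.031284624 + 0.009394371 = 0.183843795 m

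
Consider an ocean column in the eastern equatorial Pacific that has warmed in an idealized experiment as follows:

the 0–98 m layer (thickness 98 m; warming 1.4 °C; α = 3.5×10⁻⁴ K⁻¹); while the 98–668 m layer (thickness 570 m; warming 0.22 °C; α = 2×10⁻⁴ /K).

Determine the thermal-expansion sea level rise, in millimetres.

about 73 mm

0–98 m: 3.5×10⁻⁴ × 98 × 1.4 = 0.04802 m
98–668 m: 570 × 0.22 × 2×10⁻⁴ = 0.02508 m
Δh = 0.04802 + 0.02508 = 0.07310 m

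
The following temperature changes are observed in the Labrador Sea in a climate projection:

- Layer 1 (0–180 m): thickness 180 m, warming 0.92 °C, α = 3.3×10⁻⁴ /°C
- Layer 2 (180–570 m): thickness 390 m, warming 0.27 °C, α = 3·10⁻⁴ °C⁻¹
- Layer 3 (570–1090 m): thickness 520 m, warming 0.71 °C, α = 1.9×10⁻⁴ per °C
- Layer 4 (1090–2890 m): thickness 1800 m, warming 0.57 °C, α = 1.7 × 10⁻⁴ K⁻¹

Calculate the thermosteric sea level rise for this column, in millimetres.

0–180 m: 0.92 × 180 × 3.3×10⁻⁴ = 0.054648 m
Layer 2: 390 × 0.27 × 3×10⁻⁴ = 0.03159 m
570–1090 m: 0.71 × 1.9×10⁻⁴ × 520 = 0.070148 m
1090–2890 m: 1.7×10⁻⁴ × 1800 × 0.57 = 0.17442 m
Δh = 0.054648 + 0.03159 + 0.070148 + 0.17442 = 0.330806 m ≈ 331 mm

Δh = 331 mm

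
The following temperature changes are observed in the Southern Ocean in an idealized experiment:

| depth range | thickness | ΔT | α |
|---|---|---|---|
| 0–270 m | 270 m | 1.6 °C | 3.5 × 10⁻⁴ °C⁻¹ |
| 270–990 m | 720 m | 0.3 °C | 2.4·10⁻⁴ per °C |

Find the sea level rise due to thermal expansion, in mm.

Δh = 203 mm

270 × 1.6 × 3.5×10⁻⁴ = 0.15120 m
Layer 2: 0.3 × 720 × 2.4×10⁻⁴ = 0.05184 m
Δh = 0.15120 + 0.05184 = 0.20304 m ≈ 203 mm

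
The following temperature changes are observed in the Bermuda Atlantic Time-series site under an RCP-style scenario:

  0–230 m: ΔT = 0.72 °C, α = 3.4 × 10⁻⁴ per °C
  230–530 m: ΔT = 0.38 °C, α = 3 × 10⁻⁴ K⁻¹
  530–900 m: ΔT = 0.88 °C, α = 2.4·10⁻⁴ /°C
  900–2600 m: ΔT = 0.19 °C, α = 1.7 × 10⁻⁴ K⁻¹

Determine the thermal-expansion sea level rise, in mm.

220 mm

0–230 m: 230 × 0.72 × 3.4×10⁻⁴ = 0.056304 m
Layer 2: 0.38 × 3×10⁻⁴ × 300 = 0.03420 m
Layer 3: 370 × 0.88 × 2.4×10⁻⁴ = 0.078144 m
Layer 4: 0.19 × 1.7×10⁻⁴ × 1700 = 0.05491 m
Δh = 0.056304 + 0.03420 + 0.078144 + 0.05491 = 0.223558 m ≈ 220 mm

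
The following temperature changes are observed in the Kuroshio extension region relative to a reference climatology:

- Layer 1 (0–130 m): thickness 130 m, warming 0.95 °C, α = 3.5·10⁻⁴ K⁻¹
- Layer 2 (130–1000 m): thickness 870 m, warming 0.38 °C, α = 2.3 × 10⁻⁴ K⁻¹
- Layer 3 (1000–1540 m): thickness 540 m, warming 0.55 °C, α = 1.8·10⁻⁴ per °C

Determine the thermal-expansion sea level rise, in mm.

Layer 1: 130 × 3.5×10⁻⁴ × 0.95 = 0.043225 m
Layer 2: 2.3×10⁻⁴ × 0.38 × 870 = 0.076038 m
1000–1540 m: 540 × 0.55 × 1.8×10⁻⁴ = 0.05346 m
Δh = 0.043225 + 0.076038 + 0.05346 = 0.172723 m ≈ 173 mm

about 173 mm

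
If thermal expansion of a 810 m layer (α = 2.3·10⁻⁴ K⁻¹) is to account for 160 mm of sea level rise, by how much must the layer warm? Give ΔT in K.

ΔT = Δh/(αH) = 0.16 / (2.3×10⁻⁴ × 810) ≈ 0.8588 K

ΔT ≈ 0.859 K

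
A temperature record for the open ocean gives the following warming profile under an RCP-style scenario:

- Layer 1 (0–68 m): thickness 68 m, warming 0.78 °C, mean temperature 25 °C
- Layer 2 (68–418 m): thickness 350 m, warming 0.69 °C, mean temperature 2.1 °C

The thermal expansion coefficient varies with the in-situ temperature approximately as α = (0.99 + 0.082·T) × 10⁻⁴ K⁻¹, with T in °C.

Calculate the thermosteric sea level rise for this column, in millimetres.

44.2 mm

Layer 1: α = (0.99 + 0.082×25)×10⁻⁴ = 3.04×10⁻⁴ K⁻¹
Layer 2: α = (0.99 + 0.082×2.1)×10⁻⁴ = 1.1622×10⁻⁴ K⁻¹
3.04×10⁻⁴ × 0.78 × 68 = 0.01612416 m
Layer 2: 1.1622×10⁻⁴ × 0.69 × 350 = 0.02806713 m
Δh = 0.01612416 + 0.02806713 = 0.04419129 m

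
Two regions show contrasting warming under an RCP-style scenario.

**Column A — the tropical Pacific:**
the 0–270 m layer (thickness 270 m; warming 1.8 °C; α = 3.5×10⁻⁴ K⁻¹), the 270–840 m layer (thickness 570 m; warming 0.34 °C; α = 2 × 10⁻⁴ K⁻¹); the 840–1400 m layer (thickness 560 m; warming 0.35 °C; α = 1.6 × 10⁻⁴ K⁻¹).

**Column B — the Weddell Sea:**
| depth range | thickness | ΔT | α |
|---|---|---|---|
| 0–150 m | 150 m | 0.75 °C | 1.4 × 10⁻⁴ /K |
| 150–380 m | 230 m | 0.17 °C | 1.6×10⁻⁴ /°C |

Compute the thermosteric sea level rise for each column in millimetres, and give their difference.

A 0–270 m: 1.8 × 3.5×10⁻⁴ × 270 = 0.17010 m
A Layer 2: 0.34 × 2×10⁻⁴ × 570 = 0.03876 m
A 560 × 1.6×10⁻⁴ × 0.35 = 0.03136 m
A total: 0.24022 m
B 0–150 m: 1.4×10⁻⁴ × 150 × 0.75 = 0.01575 m
B Layer 2: 230 × 1.6×10⁻⁴ × 0.17 = 0.006256 m
B total: 0.022006 m
Difference: 0.24022 − 0.022006 = 0.218214 m

Δh_A ≈ 240 mm, Δh_B ≈ 22.0 mm; difference ≈ 218 mm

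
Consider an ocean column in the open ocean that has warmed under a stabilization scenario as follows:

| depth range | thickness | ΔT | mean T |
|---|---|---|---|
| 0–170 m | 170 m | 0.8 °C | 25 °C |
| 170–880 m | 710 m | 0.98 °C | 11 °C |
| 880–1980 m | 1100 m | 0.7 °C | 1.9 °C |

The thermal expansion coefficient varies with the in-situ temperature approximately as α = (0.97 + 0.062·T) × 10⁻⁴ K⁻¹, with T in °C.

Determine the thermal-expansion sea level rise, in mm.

Δh = 230 mm

Layer 1: α = (0.97 + 0.062×25)×10⁻⁴ = 2.52×10⁻⁴ K⁻¹
Layer 2: α = (0.97 + 0.062×11)×10⁻⁴ = 1.652×10⁻⁴ K⁻¹
Layer 3: α = (0.97 + 0.062×1.9)×10⁻⁴ = 1.0878×10⁻⁴ K⁻¹
0–170 m: 0.8 × 2.52×10⁻⁴ × 170 = 0.034272 m
0.98 × 710 × 1.652×10⁻⁴ = 0.11494616 m
Layer 3: 1100 × 1.0878×10⁻⁴ × 0.7 = 0.0837606 m
Δh = 0.034272 + 0.11494616 + 0.0837606 = 0.23297876 m ≈ 230 mm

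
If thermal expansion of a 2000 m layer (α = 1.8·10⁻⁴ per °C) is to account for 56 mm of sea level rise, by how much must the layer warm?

about 0.156 °C

ΔT = Δh/(αH) = 0.056 / (1.8×10⁻⁴ × 2000) ≈ 0.1556 °C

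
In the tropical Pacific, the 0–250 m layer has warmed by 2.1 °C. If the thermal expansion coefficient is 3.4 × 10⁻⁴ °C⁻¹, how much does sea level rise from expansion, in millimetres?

Δh = 179 mm

Δh = αΔT·H = 3.4×10⁻⁴ × 2.1 × 250 = 0.17850 m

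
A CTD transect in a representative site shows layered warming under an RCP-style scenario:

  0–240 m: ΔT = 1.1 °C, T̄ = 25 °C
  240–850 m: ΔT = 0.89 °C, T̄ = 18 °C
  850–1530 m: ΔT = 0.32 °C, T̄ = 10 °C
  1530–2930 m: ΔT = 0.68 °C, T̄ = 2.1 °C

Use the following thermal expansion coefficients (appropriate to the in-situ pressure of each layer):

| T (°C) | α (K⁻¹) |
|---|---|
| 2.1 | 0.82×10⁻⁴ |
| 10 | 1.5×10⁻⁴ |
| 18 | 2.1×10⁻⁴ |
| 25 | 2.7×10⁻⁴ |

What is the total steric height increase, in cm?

Layer 1 at 25 °C → α = 2.7×10⁻⁴ K⁻¹
Layer 2 at 18 °C → α = 2.1×10⁻⁴ K⁻¹
Layer 3 at 10 °C → α = 1.5×10⁻⁴ K⁻¹
Layer 4 at 2.1 °C → α = 0.82×10⁻⁴ K⁻¹
Layer 1: 240 × 1.1 × 2.7×10⁻⁴ = 0.07128 m
Layer 2: 2.1×10⁻⁴ × 610 × 0.89 = 0.114009 m
850–1530 m: 680 × 1.5×10⁻⁴ × 0.32 = 0.03264 m
Layer 4: 0.68 × 1400 × 0.82×10⁻⁴ = 0.078064 m
Δh = 0.07128 + 0.114009 + 0.03264 + 0.078064 = 0.295993 m

Δh = 30 cm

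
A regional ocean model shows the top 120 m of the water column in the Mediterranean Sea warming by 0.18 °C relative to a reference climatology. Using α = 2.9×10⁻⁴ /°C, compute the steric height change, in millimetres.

Δh = αΔT·H = 2.9×10⁻⁴ × 0.18 × 120 = 0.006264 m

6.26 mm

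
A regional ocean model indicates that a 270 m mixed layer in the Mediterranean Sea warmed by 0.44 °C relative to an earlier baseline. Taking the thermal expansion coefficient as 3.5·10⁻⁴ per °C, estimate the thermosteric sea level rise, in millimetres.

Δh ≈ 41.6 mm

Δh = αΔT·H = 3.5×10⁻⁴ × 0.44 × 270 = 0.04158 m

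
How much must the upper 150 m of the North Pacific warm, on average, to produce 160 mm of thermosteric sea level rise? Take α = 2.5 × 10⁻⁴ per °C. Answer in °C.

ΔT = Δh/(αH) = 0.16 / (2.5×10⁻⁴ × 150) ≈ 4.267 °C

about 4.27 °C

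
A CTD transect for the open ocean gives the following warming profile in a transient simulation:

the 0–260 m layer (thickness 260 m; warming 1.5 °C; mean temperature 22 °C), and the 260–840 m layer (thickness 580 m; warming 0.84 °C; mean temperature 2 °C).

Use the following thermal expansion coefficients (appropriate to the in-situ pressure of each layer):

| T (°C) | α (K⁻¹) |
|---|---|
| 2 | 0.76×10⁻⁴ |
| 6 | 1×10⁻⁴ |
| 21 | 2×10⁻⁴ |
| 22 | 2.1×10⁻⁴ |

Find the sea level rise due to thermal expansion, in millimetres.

119 mm

Layer 1 at 22 °C → α = 2.1×10⁻⁴ K⁻¹
Layer 2 at 2 °C → α = 0.76×10⁻⁴ K⁻¹
1.5 × 260 × 2.1×10⁻⁴ = 0.08190 m
580 × 0.84 × 0.76×10⁻⁴ = 0.0370272 m
Δh = 0.08190 + 0.0370272 = 0.1189272 m ≈ 119 mm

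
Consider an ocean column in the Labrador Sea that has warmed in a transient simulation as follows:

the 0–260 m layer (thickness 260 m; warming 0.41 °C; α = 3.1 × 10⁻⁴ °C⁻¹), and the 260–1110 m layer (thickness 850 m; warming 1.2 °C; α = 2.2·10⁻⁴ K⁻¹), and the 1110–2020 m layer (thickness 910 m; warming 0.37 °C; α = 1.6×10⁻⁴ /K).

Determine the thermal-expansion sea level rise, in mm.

Δh = 311 mm

Layer 1: 260 × 3.1×10⁻⁴ × 0.41 = 0.033046 m
2.2×10⁻⁴ × 1.2 × 850 = 0.22440 m
Layer 3: 0.37 × 910 × 1.6×10⁻⁴ = 0.053872 m
Δh = 0.033046 + 0.22440 + 0.053872 = 0.311318 m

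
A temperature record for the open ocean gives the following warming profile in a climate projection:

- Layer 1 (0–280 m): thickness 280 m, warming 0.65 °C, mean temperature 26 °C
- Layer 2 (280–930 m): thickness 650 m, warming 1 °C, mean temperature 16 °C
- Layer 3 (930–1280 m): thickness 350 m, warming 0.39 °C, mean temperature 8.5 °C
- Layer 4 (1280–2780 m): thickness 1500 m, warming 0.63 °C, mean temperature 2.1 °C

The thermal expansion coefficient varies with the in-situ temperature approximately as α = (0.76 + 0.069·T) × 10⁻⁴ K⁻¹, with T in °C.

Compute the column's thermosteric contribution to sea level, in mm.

Layer 1: α = (0.76 + 0.069×26)×10⁻⁴ = 2.554×10⁻⁴ K⁻¹
Layer 2: α = (0.76 + 0.069×16)×10⁻⁴ = 1.864×10⁻⁴ K⁻¹
Layer 3: α = (0.76 + 0.069×8.5)×10⁻⁴ = 1.3465×10⁻⁴ K⁻¹
Layer 4: α = (0.76 + 0.069×2.1)×10⁻⁴ = 0.9049×10⁻⁴ K⁻¹
Layer 1: 2.554×10⁻⁴ × 280 × 0.65 = 0.0464828 m
1.864×10⁻⁴ × 650 × 1 = 0.12116 m
930–1280 m: 350 × 1.3465×10⁻⁴ × 0.39 = 0.018379725 m
Layer 4: 0.9049×10⁻⁴ × 1500 × 0.63 = 0.08551305 m
Δh = 0.0464828 + 0.12116 + 0.018379725 + 0.08551305 = 0.271535575 m

about 272 mm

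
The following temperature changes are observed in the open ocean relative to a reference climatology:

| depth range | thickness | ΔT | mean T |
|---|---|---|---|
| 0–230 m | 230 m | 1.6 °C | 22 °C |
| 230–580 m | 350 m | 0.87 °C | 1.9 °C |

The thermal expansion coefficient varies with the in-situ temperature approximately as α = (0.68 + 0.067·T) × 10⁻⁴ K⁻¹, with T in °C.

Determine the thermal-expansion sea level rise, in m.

Layer 1: α = (0.68 + 0.067×22)×10⁻⁴ = 2.154×10⁻⁴ K⁻¹
Layer 2: α = (0.68 + 0.067×1.9)×10⁻⁴ = 0.8073×10⁻⁴ K⁻¹
230 × 1.6 × 2.154×10⁻⁴ = 0.0792672 m
0.8073×10⁻⁴ × 350 × 0.87 = 0.024582285 m
Δh = 0.0792672 + 0.024582285 = 0.103849485 m

Δh = 0.104 m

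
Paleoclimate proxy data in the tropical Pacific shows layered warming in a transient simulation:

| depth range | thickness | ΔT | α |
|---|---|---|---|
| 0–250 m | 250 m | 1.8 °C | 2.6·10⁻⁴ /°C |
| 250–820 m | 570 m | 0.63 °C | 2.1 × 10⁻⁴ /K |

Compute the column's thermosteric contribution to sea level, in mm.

Δh = 192 mm

Layer 1: 250 × 2.6×10⁻⁴ × 1.8 = 0.11700 m
570 × 0.63 × 2.1×10⁻⁴ = 0.075411 m
Δh = 0.11700 + 0.075411 = 0.192411 m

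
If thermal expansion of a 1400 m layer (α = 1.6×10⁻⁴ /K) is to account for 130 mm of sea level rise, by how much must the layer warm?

ΔT = Δh/(αH) = 0.13 / (1.6×10⁻⁴ × 1400) ≈ 0.5804 K

about 0.580 K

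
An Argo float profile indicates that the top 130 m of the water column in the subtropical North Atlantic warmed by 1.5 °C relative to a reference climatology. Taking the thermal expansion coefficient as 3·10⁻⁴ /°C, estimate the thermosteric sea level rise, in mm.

Δh = αΔT·H = 3×10⁻⁴ × 1.5 × 130 = 0.05850 m

about 59 mm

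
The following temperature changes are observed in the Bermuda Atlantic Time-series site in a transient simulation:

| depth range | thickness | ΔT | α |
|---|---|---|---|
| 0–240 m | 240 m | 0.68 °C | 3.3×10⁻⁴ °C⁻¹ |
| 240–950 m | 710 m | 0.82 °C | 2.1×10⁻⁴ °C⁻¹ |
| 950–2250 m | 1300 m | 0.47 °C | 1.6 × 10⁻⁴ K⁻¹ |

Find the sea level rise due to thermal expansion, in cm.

0–240 m: 240 × 3.3×10⁻⁴ × 0.68 = 0.053856 m
2.1×10⁻⁴ × 0.82 × 710 = 0.122262 m
Layer 3: 1.6×10⁻⁴ × 1300 × 0.47 = 0.09776 m
Δh = 0.053856 + 0.122262 + 0.09776 = 0.273878 m ≈ 27 cm

Δh ≈ 27 cm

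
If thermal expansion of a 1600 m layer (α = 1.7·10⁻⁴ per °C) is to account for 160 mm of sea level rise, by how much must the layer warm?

about 0.588 K

ΔT = Δh/(αH) = 0.16 / (1.7×10⁻⁴ × 1600) ≈ 0.5882 K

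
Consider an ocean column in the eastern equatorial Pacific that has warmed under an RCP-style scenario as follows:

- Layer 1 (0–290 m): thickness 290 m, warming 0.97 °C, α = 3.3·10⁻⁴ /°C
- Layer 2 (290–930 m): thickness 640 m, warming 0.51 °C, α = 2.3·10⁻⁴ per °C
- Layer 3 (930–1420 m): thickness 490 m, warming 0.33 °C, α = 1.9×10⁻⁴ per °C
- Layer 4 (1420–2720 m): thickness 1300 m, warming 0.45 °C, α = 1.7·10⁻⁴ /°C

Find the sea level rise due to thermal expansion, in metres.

0.298 m

Layer 1: 0.97 × 290 × 3.3×10⁻⁴ = 0.092829 m
290–930 m: 640 × 0.51 × 2.3×10⁻⁴ = 0.075072 m
930–1420 m: 0.33 × 1.9×10⁻⁴ × 490 = 0.030723 m
1300 × 0.45 × 1.7×10⁻⁴ = 0.09945 m
Δh = 0.092829 + 0.075072 + 0.030723 + 0.09945 = 0.298074 m ≈ 0.298 m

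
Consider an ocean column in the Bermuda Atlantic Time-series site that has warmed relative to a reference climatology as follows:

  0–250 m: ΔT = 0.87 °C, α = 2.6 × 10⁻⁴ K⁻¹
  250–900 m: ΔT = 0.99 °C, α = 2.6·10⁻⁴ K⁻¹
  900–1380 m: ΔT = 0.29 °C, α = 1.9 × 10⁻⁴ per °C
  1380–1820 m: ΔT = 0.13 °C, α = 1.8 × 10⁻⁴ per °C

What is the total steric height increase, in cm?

26.1 cm

Layer 1: 0.87 × 2.6×10⁻⁴ × 250 = 0.05655 m
2.6×10⁻⁴ × 0.99 × 650 = 0.16731 m
0.29 × 1.9×10⁻⁴ × 480 = 0.026448 m
Layer 4: 0.13 × 440 × 1.8×10⁻⁴ = 0.010296 m
Δh = 0.05655 + 0.16731 + 0.026448 + 0.010296 = 0.260604 m ≈ 26.1 cm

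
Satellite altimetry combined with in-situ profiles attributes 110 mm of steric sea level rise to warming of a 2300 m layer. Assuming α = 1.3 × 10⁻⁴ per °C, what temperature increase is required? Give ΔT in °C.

ΔT = Δh/(αH) = 0.11 / (1.3×10⁻⁴ × 2300) ≈ 0.3679 °C

about 0.368 °C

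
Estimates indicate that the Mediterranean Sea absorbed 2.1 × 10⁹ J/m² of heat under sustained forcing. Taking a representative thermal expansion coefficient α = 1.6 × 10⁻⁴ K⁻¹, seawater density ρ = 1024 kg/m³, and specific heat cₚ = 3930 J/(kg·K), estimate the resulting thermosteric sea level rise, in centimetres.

Δh = αQ/(ρcₚ) = 1.6×10⁻⁴ × 2.1×10⁹ / (1024 × 3930) ≈ 0.083492 m

Δh = 8.3 cm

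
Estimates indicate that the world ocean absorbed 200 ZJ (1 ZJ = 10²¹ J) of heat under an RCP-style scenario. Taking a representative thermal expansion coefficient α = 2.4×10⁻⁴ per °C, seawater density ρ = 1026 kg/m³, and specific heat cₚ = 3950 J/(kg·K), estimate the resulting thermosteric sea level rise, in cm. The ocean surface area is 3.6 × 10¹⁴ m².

Per unit area: Q = 200×10²¹ / (3.6×10¹⁴) ≈ 5.556×10⁸ J/m²
Δh = αQ/(ρcₚ) = 2.4×10⁻⁴ × 5.556×10⁸ / (1026 × 3950) ≈ 0.032903 m

about 3.29 cm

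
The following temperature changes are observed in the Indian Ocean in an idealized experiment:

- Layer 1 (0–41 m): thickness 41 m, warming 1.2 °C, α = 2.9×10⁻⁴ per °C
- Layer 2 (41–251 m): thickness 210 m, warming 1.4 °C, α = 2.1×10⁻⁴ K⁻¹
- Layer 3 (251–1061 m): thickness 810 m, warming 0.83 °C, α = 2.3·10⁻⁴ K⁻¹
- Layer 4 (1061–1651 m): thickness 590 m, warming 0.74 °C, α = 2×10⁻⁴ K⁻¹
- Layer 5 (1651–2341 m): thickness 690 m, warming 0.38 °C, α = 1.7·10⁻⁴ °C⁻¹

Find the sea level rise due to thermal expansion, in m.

Layer 1: 2.9×10⁻⁴ × 1.2 × 41 = 0.014268 m
210 × 2.1×10⁻⁴ × 1.4 = 0.06174 m
Layer 3: 2.3×10⁻⁴ × 0.83 × 810 = 0.154629 m
Layer 4: 0.74 × 2×10⁻⁴ × 590 = 0.08732 m
Layer 5: 690 × 1.7×10⁻⁴ × 0.38 = 0.044574 m
Δh = 0.014268 + 0.06174 + 0.154629 + 0.08732 + 0.044574 = 0.362531 m ≈ 0.36 m

0.36 m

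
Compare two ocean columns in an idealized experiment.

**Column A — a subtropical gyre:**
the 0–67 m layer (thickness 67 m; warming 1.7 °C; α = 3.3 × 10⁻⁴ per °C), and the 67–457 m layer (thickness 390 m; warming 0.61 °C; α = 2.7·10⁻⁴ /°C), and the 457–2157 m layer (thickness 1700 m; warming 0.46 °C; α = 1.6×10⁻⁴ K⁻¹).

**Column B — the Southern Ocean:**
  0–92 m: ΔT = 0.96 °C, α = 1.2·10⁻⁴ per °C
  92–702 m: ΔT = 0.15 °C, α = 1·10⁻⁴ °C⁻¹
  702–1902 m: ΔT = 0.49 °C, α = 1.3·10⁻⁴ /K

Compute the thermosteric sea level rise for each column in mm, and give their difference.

A: 230 mm; B: 96 mm; difference 130 mm

A Layer 1: 3.3×10⁻⁴ × 1.7 × 67 = 0.037587 m
A 67–457 m: 2.7×10⁻⁴ × 0.61 × 390 = 0.064233 m
A Layer 3: 1.6×10⁻⁴ × 1700 × 0.46 = 0.12512 m
A total: 0.22694 m
B 0–92 m: 92 × 1.2×10⁻⁴ × 0.96 = 0.0105984 m
B 92–702 m: 610 × 1×10⁻⁴ × 0.15 = 0.00915 m
B Layer 3: 1.3×10⁻⁴ × 1200 × 0.49 = 0.07644 m
B total: 0.0961884 m
Difference: 0.22694 − 0.0961884 = 0.1307516 m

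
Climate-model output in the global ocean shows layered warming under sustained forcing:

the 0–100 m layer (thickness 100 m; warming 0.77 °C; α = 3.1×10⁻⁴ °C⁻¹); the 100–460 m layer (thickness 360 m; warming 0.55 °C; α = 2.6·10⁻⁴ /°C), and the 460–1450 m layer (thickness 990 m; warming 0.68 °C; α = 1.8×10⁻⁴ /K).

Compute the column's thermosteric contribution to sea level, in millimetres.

about 200 mm

0–100 m: 0.77 × 100 × 3.1×10⁻⁴ = 0.02387 m
0.55 × 360 × 2.6×10⁻⁴ = 0.05148 m
460–1450 m: 1.8×10⁻⁴ × 990 × 0.68 = 0.121176 m
Δh = 0.02387 + 0.05148 + 0.121176 = 0.196526 m ≈ 200 mm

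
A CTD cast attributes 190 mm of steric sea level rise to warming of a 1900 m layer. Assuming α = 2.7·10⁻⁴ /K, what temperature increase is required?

ΔT = Δh/(αH) = 0.19 / (2.7×10⁻⁴ × 1900) ≈ 0.3704 °C

ΔT ≈ 0.370 °C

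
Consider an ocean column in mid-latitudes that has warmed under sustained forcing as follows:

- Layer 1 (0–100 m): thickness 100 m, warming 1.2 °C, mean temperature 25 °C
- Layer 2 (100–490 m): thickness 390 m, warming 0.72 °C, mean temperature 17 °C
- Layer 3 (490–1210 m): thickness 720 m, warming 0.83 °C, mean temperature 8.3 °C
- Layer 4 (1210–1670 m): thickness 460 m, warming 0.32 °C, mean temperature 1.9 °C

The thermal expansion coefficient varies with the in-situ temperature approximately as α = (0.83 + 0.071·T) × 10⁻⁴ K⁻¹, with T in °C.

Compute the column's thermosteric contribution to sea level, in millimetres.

Δh ≈ 187 mm

Layer 1: α = (0.83 + 0.071×25)×10⁻⁴ = 2.605×10⁻⁴ K⁻¹
Layer 2: α = (0.83 + 0.071×17)×10⁻⁴ = 2.037×10⁻⁴ K⁻¹
Layer 3: α = (0.83 + 0.071×8.3)×10⁻⁴ = 1.4193×10⁻⁴ K⁻¹
Layer 4: α = (0.83 + 0.071×1.9)×10⁻⁴ = 0.9649×10⁻⁴ K⁻¹
100 × 2.605×10⁻⁴ × 1.2 = 0.03126 m
390 × 2.037×10⁻⁴ × 0.72 = 0.05719896 m
0.83 × 1.4193×10⁻⁴ × 720 = 0.084817368 m
1210–1670 m: 0.32 × 0.9649×10⁻⁴ × 460 = 0.014203328 m
Δh = 0.03126 + 0.05719896 + 0.084817368 + 0.014203328 = 0.187479656 m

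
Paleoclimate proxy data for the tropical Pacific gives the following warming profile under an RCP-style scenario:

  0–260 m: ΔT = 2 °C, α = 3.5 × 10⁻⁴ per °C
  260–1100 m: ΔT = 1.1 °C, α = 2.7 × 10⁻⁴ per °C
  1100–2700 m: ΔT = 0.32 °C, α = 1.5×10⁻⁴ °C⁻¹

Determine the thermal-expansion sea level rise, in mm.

2 × 260 × 3.5×10⁻⁴ = 0.18200 m
Layer 2: 1.1 × 840 × 2.7×10⁻⁴ = 0.24948 m
0.32 × 1.5×10⁻⁴ × 1600 = 0.07680 m
Δh = 0.18200 + 0.24948 + 0.07680 = 0.50828 m

Δh = 508 mm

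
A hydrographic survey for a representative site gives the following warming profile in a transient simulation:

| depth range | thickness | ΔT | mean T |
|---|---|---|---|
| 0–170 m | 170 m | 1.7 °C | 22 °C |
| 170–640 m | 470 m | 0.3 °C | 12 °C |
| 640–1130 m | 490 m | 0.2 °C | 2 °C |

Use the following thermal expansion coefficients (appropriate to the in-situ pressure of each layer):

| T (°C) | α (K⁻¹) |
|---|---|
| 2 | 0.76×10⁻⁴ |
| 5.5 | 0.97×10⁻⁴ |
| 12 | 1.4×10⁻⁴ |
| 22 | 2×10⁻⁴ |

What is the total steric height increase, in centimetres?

about 8.50 cm

Layer 1 at 22 °C → α = 2×10⁻⁴ K⁻¹
Layer 2 at 12 °C → α = 1.4×10⁻⁴ K⁻¹
Layer 3 at 2 °C → α = 0.76×10⁻⁴ K⁻¹
170 × 2×10⁻⁴ × 1.7 = 0.05780 m
170–640 m: 1.4×10⁻⁴ × 0.3 × 470 = 0.01974 m
0.2 × 0.76×10⁻⁴ × 490 = 0.007448 m
Δh = 0.05780 + 0.01974 + 0.007448 = 0.084988 m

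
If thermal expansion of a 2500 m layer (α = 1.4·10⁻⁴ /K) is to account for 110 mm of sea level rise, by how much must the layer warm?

ΔT = Δh/(αH) = 0.11 / (1.4×10⁻⁴ × 2500) ≈ 0.3143 °C

ΔT ≈ 0.31 °C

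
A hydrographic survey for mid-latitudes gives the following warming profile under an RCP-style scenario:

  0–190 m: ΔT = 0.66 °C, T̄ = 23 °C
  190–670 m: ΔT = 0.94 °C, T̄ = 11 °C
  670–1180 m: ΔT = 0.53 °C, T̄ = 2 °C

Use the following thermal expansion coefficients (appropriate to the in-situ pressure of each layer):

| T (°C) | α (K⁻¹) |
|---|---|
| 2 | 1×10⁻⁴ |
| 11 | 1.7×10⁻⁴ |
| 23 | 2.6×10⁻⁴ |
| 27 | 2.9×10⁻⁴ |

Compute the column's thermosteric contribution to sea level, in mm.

Layer 1 at 23 °C → α = 2.6×10⁻⁴ K⁻¹
Layer 2 at 11 °C → α = 1.7×10⁻⁴ K⁻¹
Layer 3 at 2 °C → α = 1×10⁻⁴ K⁻¹
2.6×10⁻⁴ × 0.66 × 190 = 0.032604 m
190–670 m: 480 × 0.94 × 1.7×10⁻⁴ = 0.076704 m
Layer 3: 1×10⁻⁴ × 0.53 × 510 = 0.02703 m
Δh = 0.032604 + 0.076704 + 0.02703 = 0.136338 m ≈ 140 mm

Δh = 140 mm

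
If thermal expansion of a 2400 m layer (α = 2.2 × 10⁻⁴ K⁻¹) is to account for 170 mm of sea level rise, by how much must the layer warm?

about 0.32 °C

ΔT = Δh/(αH) = 0.17 / (2.2×10⁻⁴ × 2400) ≈ 0.3220 °C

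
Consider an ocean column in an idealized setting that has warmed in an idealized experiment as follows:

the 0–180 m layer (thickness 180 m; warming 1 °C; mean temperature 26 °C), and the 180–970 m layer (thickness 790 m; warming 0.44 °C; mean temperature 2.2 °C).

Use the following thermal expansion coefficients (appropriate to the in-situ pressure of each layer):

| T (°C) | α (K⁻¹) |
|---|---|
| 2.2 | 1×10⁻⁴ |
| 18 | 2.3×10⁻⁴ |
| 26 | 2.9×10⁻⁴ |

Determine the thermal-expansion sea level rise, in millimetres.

Layer 1 at 26 °C → α = 2.9×10⁻⁴ K⁻¹
Layer 2 at 2.2 °C → α = 1×10⁻⁴ K⁻¹
0–180 m: 180 × 2.9×10⁻⁴ × 1 = 0.05220 m
180–970 m: 0.44 × 790 × 1×10⁻⁴ = 0.03476 m
Δh = 0.05220 + 0.03476 = 0.08696 m ≈ 87.0 mm

Δh ≈ 87.0 mm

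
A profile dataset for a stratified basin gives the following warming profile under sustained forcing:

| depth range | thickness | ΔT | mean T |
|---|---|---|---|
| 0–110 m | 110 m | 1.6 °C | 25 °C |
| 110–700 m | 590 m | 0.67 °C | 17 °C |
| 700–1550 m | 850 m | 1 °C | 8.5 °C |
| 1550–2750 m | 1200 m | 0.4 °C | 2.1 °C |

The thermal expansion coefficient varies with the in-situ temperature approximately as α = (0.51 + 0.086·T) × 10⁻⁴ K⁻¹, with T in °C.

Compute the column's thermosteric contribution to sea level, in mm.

Layer 1: α = (0.51 + 0.086×25)×10⁻⁴ = 2.66×10⁻⁴ K⁻¹
Layer 2: α = (0.51 + 0.086×17)×10⁻⁴ = 1.972×10⁻⁴ K⁻¹
Layer 3: α = (0.51 + 0.086×8.5)×10⁻⁴ = 1.241×10⁻⁴ K⁻¹
Layer 4: α = (0.51 + 0.086×2.1)×10⁻⁴ = 0.6906×10⁻⁴ K⁻¹
Layer 1: 2.66×10⁻⁴ × 110 × 1.6 = 0.046816 m
0.67 × 1.972×10⁻⁴ × 590 = 0.07795316 m
1 × 850 × 1.241×10⁻⁴ = 0.105485 m
0.4 × 1200 × 0.6906×10⁻⁴ = 0.0331488 m
Δh = 0.046816 + 0.07795316 + 0.105485 + 0.0331488 = 0.26340296 m ≈ 260 mm

Δh = 260 mm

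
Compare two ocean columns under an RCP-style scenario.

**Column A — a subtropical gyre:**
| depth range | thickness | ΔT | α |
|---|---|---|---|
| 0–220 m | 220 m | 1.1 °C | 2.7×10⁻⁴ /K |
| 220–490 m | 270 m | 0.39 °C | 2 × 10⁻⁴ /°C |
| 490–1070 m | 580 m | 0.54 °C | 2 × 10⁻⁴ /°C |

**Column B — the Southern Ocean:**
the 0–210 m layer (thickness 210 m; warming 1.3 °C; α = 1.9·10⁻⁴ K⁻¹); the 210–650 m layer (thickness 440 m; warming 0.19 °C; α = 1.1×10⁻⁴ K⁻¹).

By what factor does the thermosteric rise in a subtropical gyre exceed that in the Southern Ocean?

A Layer 1: 2.7×10⁻⁴ × 1.1 × 220 = 0.06534 m
A 220–490 m: 2×10⁻⁴ × 0.39 × 270 = 0.02106 m
A Layer 3: 580 × 0.54 × 2×10⁻⁴ = 0.06264 m
A total: 0.14904 m
B 1.9×10⁻⁴ × 210 × 1.3 = 0.05187 m
B 210–650 m: 0.19 × 440 × 1.1×10⁻⁴ = 0.009196 m
B total: 0.061066 m
Ratio: 0.14904 / 0.061066 ≈ 2.441

≈ 2.4×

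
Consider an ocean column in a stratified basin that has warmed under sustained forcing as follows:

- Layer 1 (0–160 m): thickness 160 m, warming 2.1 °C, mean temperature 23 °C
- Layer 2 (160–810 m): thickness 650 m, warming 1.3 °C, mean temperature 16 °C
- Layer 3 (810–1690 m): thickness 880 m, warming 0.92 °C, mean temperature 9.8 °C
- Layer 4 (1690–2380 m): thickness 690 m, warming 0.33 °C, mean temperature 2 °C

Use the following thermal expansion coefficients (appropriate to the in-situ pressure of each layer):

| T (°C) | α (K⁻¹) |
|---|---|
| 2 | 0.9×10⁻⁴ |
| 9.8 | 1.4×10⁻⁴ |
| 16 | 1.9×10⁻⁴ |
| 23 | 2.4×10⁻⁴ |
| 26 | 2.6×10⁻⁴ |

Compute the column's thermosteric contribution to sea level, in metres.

0.38 m

Layer 1 at 23 °C → α = 2.4×10⁻⁴ K⁻¹
Layer 2 at 16 °C → α = 1.9×10⁻⁴ K⁻¹
Layer 3 at 9.8 °C → α = 1.4×10⁻⁴ K⁻¹
Layer 4 at 2 °C → α = 0.9×10⁻⁴ K⁻¹
Layer 1: 160 × 2.4×10⁻⁴ × 2.1 = 0.08064 m
160–810 m: 650 × 1.3 × 1.9×10⁻⁴ = 0.16055 m
Layer 3: 0.92 × 880 × 1.4×10⁻⁴ = 0.113344 m
0.9×10⁻⁴ × 0.33 × 690 = 0.020493 m
Δh = 0.08064 + 0.16055 + 0.113344 + 0.020493 = 0.375027 m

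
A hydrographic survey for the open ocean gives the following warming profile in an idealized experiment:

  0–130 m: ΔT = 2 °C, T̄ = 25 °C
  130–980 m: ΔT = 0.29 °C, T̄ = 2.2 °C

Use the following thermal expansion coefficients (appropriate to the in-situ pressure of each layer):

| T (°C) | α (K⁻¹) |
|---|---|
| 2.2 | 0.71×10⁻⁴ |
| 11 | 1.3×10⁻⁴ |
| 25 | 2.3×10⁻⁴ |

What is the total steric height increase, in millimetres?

Δh = 77.3 mm

Layer 1 at 25 °C → α = 2.3×10⁻⁴ K⁻¹
Layer 2 at 2.2 °C → α = 0.71×10⁻⁴ K⁻¹
Layer 1: 2.3×10⁻⁴ × 2 × 130 = 0.05980 m
850 × 0.29 × 0.71×10⁻⁴ = 0.0175015 m
Δh = 0.05980 + 0.0175015 = 0.0773015 m ≈ 77.3 mm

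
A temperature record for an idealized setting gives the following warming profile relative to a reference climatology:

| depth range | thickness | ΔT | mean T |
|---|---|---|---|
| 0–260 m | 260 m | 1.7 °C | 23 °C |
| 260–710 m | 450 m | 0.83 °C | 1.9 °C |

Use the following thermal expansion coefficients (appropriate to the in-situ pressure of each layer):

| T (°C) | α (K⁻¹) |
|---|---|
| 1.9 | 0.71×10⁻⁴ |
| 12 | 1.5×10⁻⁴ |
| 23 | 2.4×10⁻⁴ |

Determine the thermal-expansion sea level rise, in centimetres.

Layer 1 at 23 °C → α = 2.4×10⁻⁴ K⁻¹
Layer 2 at 1.9 °C → α = 0.71×10⁻⁴ K⁻¹
0–260 m: 2.4×10⁻⁴ × 260 × 1.7 = 0.10608 m
260–710 m: 0.83 × 450 × 0.71×10⁻⁴ = 0.0265185 m
Δh = 0.10608 + 0.0265185 = 0.1325985 m ≈ 13 cm

about 13 cm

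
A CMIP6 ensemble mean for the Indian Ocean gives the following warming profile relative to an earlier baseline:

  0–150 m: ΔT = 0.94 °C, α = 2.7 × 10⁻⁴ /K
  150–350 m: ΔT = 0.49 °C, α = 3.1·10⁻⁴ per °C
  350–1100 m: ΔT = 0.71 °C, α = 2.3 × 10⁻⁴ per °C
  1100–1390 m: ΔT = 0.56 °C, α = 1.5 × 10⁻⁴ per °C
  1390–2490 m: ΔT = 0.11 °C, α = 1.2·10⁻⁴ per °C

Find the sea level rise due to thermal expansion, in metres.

0–150 m: 2.7×10⁻⁴ × 0.94 × 150 = 0.03807 m
Layer 2: 3.1×10⁻⁴ × 200 × 0.49 = 0.03038 m
350–1100 m: 0.71 × 2.3×10⁻⁴ × 750 = 0.122475 m
Layer 4: 0.56 × 290 × 1.5×10⁻⁴ = 0.02436 m
Layer 5: 1100 × 0.11 × 1.2×10⁻⁴ = 0.01452 m
Δh = 0.03807 + 0.03038 + 0.122475 + 0.02436 + 0.01452 = 0.229805 m ≈ 0.230 m

Δh ≈ 0.230 m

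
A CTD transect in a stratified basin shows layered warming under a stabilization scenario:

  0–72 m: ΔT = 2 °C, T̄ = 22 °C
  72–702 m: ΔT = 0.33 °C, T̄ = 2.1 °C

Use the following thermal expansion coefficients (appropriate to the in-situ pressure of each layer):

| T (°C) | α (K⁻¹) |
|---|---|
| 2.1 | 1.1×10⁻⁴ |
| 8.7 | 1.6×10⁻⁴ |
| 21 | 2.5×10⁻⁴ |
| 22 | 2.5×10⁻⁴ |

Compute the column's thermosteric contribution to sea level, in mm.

Layer 1 at 22 °C → α = 2.5×10⁻⁴ K⁻¹
Layer 2 at 2.1 °C → α = 1.1×10⁻⁴ K⁻¹
0–72 m: 72 × 2 × 2.5×10⁻⁴ = 0.03600 m
0.33 × 630 × 1.1×10⁻⁴ = 0.022869 m
Δh = 0.03600 + 0.022869 = 0.058869 m

Δh ≈ 59 mm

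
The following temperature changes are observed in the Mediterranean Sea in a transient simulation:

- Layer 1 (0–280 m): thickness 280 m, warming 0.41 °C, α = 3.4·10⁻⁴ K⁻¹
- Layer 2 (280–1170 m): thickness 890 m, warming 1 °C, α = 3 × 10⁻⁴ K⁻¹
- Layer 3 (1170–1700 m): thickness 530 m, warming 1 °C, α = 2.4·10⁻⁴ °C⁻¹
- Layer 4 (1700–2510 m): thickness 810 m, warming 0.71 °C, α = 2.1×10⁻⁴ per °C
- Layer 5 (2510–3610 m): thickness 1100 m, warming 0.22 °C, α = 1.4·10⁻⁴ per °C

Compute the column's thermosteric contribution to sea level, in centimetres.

Δh ≈ 59 cm

0.41 × 280 × 3.4×10⁻⁴ = 0.039032 m
890 × 1 × 3×10⁻⁴ = 0.26700 m
Layer 3: 1 × 2.4×10⁻⁴ × 530 = 0.12720 m
Layer 4: 0.71 × 810 × 2.1×10⁻⁴ = 0.120771 m
Layer 5: 1100 × 0.22 × 1.4×10⁻⁴ = 0.03388 m
Δh = 0.039032 + 0.26700 + 0.12720 + 0.120771 + 0.03388 = 0.587883 m ≈ 59 cm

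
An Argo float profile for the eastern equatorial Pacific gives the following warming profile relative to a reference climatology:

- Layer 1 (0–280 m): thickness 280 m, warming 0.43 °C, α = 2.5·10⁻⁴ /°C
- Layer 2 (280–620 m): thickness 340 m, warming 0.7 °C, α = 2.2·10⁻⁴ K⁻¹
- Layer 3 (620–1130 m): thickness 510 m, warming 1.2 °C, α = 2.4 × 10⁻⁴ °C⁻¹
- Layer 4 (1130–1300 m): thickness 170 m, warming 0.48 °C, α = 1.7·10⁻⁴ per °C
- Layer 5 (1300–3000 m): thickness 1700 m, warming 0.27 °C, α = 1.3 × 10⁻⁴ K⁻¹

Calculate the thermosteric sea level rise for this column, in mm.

303 mm of thermosteric rise

Layer 1: 0.43 × 280 × 2.5×10⁻⁴ = 0.03010 m
340 × 2.2×10⁻⁴ × 0.7 = 0.05236 m
1.2 × 2.4×10⁻⁴ × 510 = 0.14688 m
0.48 × 170 × 1.7×10⁻⁴ = 0.013872 m
1.3×10⁻⁴ × 1700 × 0.27 = 0.05967 m
Δh = 0.03010 + 0.05236 + 0.14688 + 0.013872 + 0.05967 = 0.302882 m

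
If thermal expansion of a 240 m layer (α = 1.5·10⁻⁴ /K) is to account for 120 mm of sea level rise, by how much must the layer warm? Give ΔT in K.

about 3.33 K

ΔT = Δh/(αH) = 0.12 / (1.5×10⁻⁴ × 240) ≈ 3.333 K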